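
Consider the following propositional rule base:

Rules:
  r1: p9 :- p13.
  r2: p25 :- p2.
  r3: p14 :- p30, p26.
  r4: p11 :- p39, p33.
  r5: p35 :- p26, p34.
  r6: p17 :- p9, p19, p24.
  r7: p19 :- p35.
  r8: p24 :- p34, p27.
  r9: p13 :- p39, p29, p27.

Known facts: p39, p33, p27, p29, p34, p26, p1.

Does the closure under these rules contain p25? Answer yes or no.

no

[1] r4 [p11 :- p39, p33.]; r5 [p35 :- p26, p34.]; r8 [p24 :- p34, p27.]; r9 [p13 :- p39, p29, p27.]. ⇒ new: p11, p35, p24, p13.
[2] r1 [p9 :- p13.]; r7 [p19 :- p35.]. ⇒ new: p9, p19.
[3] r6 [p17 :- p9, p19, p24.]. ⇒ new: p17.
Fixed point reached. p25 is concluded only by r2; r2 needs p2 (never derived).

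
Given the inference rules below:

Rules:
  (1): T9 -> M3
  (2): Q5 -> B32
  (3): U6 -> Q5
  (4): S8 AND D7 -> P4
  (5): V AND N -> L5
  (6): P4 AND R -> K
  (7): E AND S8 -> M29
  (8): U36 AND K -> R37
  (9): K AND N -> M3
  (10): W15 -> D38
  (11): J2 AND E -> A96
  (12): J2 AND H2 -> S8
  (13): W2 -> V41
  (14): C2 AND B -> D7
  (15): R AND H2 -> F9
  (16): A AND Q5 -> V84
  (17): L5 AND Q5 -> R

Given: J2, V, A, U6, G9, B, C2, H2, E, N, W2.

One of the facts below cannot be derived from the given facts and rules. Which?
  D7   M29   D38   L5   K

D38

Round 1: (3) [U6 -> Q5]; (5) [V AND N -> L5]; (11) [J2 AND E -> A96]; (12) [J2 AND H2 -> S8]; (13) [W2 -> V41]; (14) [C2 AND B -> D7]. New: Q5, L5, A96, S8, V41, D7.
Round 2: (2) [Q5 -> B32]; (4) [S8 AND D7 -> P4]; (7) [E AND S8 -> M29]; (16) [A AND Q5 -> V84]; (17) [L5 AND Q5 -> R]. New: B32, P4, M29, V84, R.
Round 3: (6) [P4 AND R -> K]; (15) [R AND H2 -> F9]. New: K, F9.
Round 4: (9) [K AND N -> M3]. New: M3.
Derived: M29 (round 2), D7 (round 1), K (round 3), L5 (round 1). D38 never appears in any round.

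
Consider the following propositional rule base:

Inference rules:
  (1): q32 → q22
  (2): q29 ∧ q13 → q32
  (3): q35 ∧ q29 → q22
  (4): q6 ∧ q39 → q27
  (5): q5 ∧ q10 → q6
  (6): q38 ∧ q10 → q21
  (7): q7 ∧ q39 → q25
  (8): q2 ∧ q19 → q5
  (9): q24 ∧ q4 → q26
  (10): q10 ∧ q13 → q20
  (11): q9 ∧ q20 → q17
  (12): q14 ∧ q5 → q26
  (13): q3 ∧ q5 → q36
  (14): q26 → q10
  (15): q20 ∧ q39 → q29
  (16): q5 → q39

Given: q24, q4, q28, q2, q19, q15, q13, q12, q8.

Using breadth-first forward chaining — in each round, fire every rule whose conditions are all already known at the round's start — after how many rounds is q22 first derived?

6

[1] (8) [q2 ∧ q19 → q5]; (9) [q24 ∧ q4 → q26]. ⇒ new: q5, q26.
[2] (14) [q26 → q10]; (16) [q5 → q39]. ⇒ new: q10, q39.
[3] (5) [q5 ∧ q10 → q6]; (10) [q10 ∧ q13 → q20]. ⇒ new: q6, q20.
[4] (4) [q6 ∧ q39 → q27]; (15) [q20 ∧ q39 → q29]. ⇒ new: q27, q29.
[5] (2) [q29 ∧ q13 → q32]. ⇒ new: q32.
[6] (1) [q32 → q22]. ⇒ new: q22.
q22 first appears in round 6.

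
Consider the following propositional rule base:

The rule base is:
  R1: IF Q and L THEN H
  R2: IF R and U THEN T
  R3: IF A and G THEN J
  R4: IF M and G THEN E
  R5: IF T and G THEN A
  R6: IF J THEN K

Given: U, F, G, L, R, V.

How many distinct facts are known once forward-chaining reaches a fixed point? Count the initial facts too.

Round 1: R2 [IF R and U THEN T]. Adds T.
Round 2: R5 [IF T and G THEN A]. Adds A.
Round 3: R3 [IF A and G THEN J]. Adds J.
Round 4: R6 [IF J THEN K]. Adds K.
Closure: {A, F, G, J, K, L, R, T, U, V} — 10 facts.

10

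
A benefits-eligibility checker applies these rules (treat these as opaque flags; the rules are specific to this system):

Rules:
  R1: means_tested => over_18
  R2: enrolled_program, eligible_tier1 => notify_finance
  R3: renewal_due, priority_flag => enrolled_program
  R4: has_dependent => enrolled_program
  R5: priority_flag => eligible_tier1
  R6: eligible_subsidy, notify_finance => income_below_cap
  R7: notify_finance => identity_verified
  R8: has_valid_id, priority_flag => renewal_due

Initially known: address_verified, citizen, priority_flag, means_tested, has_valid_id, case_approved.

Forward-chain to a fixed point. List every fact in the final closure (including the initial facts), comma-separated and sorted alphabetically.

address_verified, case_approved, citizen, eligible_tier1, enrolled_program, has_valid_id, identity_verified, means_tested, notify_finance, over_18, priority_flag, renewal_due

Round 1: R1 [means_tested => over_18]; R5 [priority_flag => eligible_tier1]; R8 [has_valid_id, priority_flag => renewal_due]. Adds over_18, eligible_tier1, renewal_due.
Round 2: R3 [renewal_due, priority_flag => enrolled_program]. Adds enrolled_program.
Round 3: R2 [enrolled_program, eligible_tier1 => notify_finance]. Adds notify_finance.
Round 4: R7 [notify_finance => identity_verified]. Adds identity_verified.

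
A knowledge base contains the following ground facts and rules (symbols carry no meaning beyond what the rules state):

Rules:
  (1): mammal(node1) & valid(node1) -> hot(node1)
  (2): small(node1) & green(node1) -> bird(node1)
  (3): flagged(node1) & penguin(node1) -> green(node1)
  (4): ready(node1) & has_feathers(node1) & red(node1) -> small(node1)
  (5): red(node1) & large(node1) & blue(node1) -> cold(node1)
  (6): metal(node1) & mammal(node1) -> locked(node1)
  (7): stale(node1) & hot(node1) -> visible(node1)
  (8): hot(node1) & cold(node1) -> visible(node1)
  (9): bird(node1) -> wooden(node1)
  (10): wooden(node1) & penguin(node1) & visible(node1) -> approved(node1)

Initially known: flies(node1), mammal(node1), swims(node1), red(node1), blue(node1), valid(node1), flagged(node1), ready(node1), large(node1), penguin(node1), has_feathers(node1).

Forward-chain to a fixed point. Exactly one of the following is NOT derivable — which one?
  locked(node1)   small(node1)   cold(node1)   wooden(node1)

Round 1: (1) [mammal(node1) & valid(node1) -> hot(node1)]; (3) [flagged(node1) & penguin(node1) -> green(node1)]; (4) [ready(node1) & has_feathers(node1) & red(node1) -> small(node1)]; (5) [red(node1) & large(node1) & blue(node1) -> cold(node1)]. New: hot(node1), green(node1), small(node1), cold(node1).
Round 2: (2) [small(node1) & green(node1) -> bird(node1)]; (8) [hot(node1) & cold(node1) -> visible(node1)]. New: bird(node1), visible(node1).
Round 3: (9) [bird(node1) -> wooden(node1)]. New: wooden(node1).
Round 4: (10) [wooden(node1) & penguin(node1) & visible(node1) -> approved(node1)]. New: approved(node1).
Derived: cold(node1) (round 1), wooden(node1) (round 3), small(node1) (round 1). locked(node1) never appears in any round.

locked(node1)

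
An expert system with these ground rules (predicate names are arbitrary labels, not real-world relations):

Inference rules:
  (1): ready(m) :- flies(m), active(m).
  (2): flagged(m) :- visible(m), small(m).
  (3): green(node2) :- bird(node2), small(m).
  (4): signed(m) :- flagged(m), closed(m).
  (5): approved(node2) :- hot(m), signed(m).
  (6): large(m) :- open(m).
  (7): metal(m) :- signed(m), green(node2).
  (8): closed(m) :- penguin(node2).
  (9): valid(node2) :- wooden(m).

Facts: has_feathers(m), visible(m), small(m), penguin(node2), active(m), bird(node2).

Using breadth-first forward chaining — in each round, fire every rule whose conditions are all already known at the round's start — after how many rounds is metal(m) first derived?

Round 1: (2) [flagged(m) :- visible(m), small(m).]; (3) [green(node2) :- bird(node2), small(m).]; (8) [closed(m) :- penguin(node2).]. New: flagged(m), green(node2), closed(m).
Round 2: (4) [signed(m) :- flagged(m), closed(m).]. New: signed(m).
Round 3: (7) [metal(m) :- signed(m), green(node2).]. New: metal(m).
metal(m) first appears in round 3.

3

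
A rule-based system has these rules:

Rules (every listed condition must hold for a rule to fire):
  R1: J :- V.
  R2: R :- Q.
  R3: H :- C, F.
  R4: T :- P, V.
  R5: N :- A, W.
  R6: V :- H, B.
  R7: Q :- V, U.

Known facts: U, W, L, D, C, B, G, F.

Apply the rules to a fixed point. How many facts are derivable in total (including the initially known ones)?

13

Round 1: R3 [H :- C, F.]. Adds H.
Round 2: R6 [V :- H, B.]. Adds V.
Round 3: R1 [J :- V.]; R7 [Q :- V, U.]. Adds J, Q.
Round 4: R2 [R :- Q.]. Adds R.
Closure: {B, C, D, F, G, H, J, L, Q, R, U, V, W} — 13 facts.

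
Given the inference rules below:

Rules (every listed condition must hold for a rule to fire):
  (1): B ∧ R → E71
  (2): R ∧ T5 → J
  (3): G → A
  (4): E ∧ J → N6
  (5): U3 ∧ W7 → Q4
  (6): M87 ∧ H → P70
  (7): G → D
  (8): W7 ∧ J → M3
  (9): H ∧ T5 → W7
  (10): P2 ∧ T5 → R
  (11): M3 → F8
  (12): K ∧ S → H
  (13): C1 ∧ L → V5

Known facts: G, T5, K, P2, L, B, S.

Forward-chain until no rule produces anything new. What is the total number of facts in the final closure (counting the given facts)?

[1] (3) [G → A]; (7) [G → D]; (10) [P2 ∧ T5 → R]; (12) [K ∧ S → H]. ⇒ new: A, D, R, H.
[2] (1) [B ∧ R → E71]; (2) [R ∧ T5 → J]; (9) [H ∧ T5 → W7]. ⇒ new: E71, J, W7.
[3] (8) [W7 ∧ J → M3]. ⇒ new: M3.
[4] (11) [M3 → F8]. ⇒ new: F8.
Closure: {A, B, D, E71, F8, G, H, J, K, L, M3, P2, R, S, T5, W7} — 16 facts.

16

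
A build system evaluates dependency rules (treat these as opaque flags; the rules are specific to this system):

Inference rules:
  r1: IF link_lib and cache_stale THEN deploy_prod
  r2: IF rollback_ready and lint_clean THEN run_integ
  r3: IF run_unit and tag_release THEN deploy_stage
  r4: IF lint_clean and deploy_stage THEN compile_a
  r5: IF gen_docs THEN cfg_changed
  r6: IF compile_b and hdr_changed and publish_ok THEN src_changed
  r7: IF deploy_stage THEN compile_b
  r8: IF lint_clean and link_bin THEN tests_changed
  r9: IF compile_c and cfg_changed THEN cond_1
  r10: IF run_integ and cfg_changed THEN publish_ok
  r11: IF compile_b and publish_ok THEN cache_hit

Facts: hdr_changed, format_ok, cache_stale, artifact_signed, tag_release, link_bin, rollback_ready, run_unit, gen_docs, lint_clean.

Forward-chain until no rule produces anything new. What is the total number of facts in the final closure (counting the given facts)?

Round 1 fires r2, r3, r5, r8, giving run_integ, deploy_stage, cfg_changed, tests_changed.
Round 2 fires r4, r7, r10, giving compile_a, compile_b, publish_ok.
Round 3 fires r6, r11, giving src_changed, cache_hit.
Closure: {artifact_signed, cache_hit, cache_stale, cfg_changed, compile_a, compile_b, deploy_stage, format_ok, gen_docs, hdr_changed, link_bin, lint_clean, publish_ok, rollback_ready, run_integ, run_unit, src_changed, tag_release, tests_changed} — 19 facts.

19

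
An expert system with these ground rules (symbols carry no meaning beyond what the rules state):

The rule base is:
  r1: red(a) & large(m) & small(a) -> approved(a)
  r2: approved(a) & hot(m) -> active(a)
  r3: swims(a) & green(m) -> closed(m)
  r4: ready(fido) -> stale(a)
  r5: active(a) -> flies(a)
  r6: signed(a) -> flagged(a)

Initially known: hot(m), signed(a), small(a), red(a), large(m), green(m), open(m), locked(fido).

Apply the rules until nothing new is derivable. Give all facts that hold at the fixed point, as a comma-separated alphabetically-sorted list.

active(a), approved(a), flagged(a), flies(a), green(m), hot(m), large(m), locked(fido), open(m), red(a), signed(a), small(a)

Round 1: r1 [red(a) & large(m) & small(a) -> approved(a)]; r6 [signed(a) -> flagged(a)]. New: approved(a), flagged(a).
Round 2: r2 [approved(a) & hot(m) -> active(a)]. New: active(a).
Round 3: r5 [active(a) -> flies(a)]. New: flies(a).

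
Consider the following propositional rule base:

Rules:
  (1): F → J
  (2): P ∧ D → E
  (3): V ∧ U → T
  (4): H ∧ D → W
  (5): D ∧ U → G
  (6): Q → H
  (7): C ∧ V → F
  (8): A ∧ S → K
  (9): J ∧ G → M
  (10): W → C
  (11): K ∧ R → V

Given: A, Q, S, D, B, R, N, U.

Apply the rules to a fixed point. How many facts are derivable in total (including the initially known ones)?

18

Round 1: (5) [D ∧ U → G]; (6) [Q → H]; (8) [A ∧ S → K]. Adds G, H, K.
Round 2: (4) [H ∧ D → W]; (11) [K ∧ R → V]. Adds W, V.
Round 3: (3) [V ∧ U → T]; (10) [W → C]. Adds T, C.
Round 4: (7) [C ∧ V → F]. Adds F.
Round 5: (1) [F → J]. Adds J.
Round 6: (9) [J ∧ G → M]. Adds M.
Closure: {A, B, C, D, F, G, H, J, K, M, N, Q, R, S, T, U, V, W} — 18 facts.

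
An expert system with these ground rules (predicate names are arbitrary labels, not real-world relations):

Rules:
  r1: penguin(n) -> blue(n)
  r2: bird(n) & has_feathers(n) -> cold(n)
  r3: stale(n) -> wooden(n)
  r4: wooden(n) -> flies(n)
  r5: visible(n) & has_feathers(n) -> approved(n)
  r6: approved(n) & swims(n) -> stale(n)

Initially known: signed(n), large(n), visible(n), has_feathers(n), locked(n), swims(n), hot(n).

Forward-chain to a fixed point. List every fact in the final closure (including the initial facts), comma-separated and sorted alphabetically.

approved(n), flies(n), has_feathers(n), hot(n), large(n), locked(n), signed(n), stale(n), swims(n), visible(n), wooden(n)

Round 1 fires r5, giving approved(n).
Round 2 fires r6, giving stale(n).
Round 3 fires r3, giving wooden(n).
Round 4 fires r4, giving flies(n).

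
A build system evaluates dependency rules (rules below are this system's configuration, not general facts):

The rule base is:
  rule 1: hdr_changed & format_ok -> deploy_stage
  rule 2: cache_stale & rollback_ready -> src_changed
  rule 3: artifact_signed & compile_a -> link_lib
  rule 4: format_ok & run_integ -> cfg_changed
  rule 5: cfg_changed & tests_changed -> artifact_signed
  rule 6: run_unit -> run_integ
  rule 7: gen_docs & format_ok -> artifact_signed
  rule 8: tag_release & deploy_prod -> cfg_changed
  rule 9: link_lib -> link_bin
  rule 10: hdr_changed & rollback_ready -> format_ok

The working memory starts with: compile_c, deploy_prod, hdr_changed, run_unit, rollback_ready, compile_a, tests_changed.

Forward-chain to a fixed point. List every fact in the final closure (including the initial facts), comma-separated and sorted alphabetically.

artifact_signed, cfg_changed, compile_a, compile_c, deploy_prod, deploy_stage, format_ok, hdr_changed, link_bin, link_lib, rollback_ready, run_integ, run_unit, tests_changed

Round 1 fires rule 6, rule 10, giving run_integ, format_ok.
Round 2 fires rule 1, rule 4, giving deploy_stage, cfg_changed.
Round 3 fires rule 5, giving artifact_signed.
Round 4 fires rule 3, giving link_lib.
Round 5 fires rule 9, giving link_bin.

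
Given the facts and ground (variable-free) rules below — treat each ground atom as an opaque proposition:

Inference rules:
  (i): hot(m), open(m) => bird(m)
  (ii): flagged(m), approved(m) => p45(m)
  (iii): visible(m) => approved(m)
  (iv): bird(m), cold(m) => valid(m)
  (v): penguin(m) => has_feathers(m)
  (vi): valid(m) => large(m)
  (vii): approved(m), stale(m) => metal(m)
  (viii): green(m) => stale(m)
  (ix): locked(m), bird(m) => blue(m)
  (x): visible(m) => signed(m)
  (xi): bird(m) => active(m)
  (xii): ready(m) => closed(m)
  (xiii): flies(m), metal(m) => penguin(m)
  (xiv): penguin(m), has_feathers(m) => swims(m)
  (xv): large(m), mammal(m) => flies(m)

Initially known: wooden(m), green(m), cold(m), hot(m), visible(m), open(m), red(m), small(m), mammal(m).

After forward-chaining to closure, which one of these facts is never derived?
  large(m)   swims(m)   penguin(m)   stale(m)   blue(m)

blue(m)

Round 1: (i) [hot(m), open(m) => bird(m)]; (iii) [visible(m) => approved(m)]; (viii) [green(m) => stale(m)]; (x) [visible(m) => signed(m)]. Adds bird(m), approved(m), stale(m), signed(m).
Round 2: (iv) [bird(m), cold(m) => valid(m)]; (vii) [approved(m), stale(m) => metal(m)]; (xi) [bird(m) => active(m)]. Adds valid(m), metal(m), active(m).
Round 3: (vi) [valid(m) => large(m)]. Adds large(m).
Round 4: (xv) [large(m), mammal(m) => flies(m)]. Adds flies(m).
Round 5: (xiii) [flies(m), metal(m) => penguin(m)]. Adds penguin(m).
Round 6: (v) [penguin(m) => has_feathers(m)]. Adds has_feathers(m).
Round 7: (xiv) [penguin(m), has_feathers(m) => swims(m)]. Adds swims(m).
Derived: stale(m) (round 1), large(m) (round 3), swims(m) (round 7), penguin(m) (round 5). blue(m) never appears in any round.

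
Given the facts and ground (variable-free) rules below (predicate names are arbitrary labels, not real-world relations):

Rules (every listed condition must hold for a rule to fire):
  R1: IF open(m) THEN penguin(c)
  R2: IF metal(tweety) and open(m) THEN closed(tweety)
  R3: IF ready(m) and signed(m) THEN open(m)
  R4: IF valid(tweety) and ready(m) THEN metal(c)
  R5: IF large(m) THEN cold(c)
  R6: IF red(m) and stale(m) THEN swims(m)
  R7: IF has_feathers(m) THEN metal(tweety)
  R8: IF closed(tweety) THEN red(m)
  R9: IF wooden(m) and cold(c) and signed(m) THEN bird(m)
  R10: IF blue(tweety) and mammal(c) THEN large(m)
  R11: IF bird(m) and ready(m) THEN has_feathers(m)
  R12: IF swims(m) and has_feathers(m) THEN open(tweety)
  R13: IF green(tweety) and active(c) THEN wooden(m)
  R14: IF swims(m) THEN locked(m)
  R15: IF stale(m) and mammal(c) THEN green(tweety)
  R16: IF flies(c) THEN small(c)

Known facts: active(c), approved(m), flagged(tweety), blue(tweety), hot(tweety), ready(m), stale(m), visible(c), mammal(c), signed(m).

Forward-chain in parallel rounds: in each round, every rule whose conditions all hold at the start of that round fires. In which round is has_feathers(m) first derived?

Round 1 fires R3, R10, R15, giving open(m), large(m), green(tweety).
Round 2 fires R1, R5, R13, giving penguin(c), cold(c), wooden(m).
Round 3 fires R9, giving bird(m).
Round 4 fires R11, giving has_feathers(m).
has_feathers(m) first appears in round 4.

4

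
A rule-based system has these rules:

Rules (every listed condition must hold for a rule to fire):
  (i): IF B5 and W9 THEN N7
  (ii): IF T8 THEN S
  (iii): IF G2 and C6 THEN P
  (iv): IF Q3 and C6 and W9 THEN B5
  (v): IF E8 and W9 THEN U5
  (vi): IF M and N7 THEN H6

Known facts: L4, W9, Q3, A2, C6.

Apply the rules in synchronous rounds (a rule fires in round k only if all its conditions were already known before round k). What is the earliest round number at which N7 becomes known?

Round 1: (iv) [IF Q3 and C6 and W9 THEN B5]. New: B5.
Round 2: (i) [IF B5 and W9 THEN N7]. New: N7.
N7 first appears in round 2.

2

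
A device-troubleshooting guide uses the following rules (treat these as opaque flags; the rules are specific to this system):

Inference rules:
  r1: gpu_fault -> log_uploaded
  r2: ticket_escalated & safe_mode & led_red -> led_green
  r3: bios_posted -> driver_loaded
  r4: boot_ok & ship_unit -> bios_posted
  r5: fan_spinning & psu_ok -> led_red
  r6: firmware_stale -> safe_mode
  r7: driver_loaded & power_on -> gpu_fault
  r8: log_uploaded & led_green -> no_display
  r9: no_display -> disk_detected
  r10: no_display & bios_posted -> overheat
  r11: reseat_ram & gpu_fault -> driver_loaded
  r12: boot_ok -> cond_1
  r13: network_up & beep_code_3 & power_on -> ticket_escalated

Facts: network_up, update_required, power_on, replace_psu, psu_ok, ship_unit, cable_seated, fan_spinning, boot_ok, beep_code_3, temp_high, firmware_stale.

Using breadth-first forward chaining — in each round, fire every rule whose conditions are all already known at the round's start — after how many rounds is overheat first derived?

6

Round 1: r4 [boot_ok & ship_unit -> bios_posted]; r5 [fan_spinning & psu_ok -> led_red]; r6 [firmware_stale -> safe_mode]; r12 [boot_ok -> cond_1]; r13 [network_up & beep_code_3 & power_on -> ticket_escalated]. Adds bios_posted, led_red, safe_mode, cond_1, ticket_escalated.
Round 2: r2 [ticket_escalated & safe_mode & led_red -> led_green]; r3 [bios_posted -> driver_loaded]. Adds led_green, driver_loaded.
Round 3: r7 [driver_loaded & power_on -> gpu_fault]. Adds gpu_fault.
Round 4: r1 [gpu_fault -> log_uploaded]. Adds log_uploaded.
Round 5: r8 [log_uploaded & led_green -> no_display]. Adds no_display.
Round 6: r9 [no_display -> disk_detected]; r10 [no_display & bios_posted -> overheat]. Adds disk_detected, overheat.
overheat first appears in round 6.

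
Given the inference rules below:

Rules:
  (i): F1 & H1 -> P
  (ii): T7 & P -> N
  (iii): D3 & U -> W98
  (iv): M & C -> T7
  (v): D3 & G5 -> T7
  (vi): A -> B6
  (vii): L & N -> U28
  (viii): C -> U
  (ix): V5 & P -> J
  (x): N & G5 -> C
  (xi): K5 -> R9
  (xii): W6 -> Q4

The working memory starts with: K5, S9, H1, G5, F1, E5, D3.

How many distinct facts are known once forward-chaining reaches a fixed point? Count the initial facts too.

14

Round 1: (i) [F1 & H1 -> P]; (v) [D3 & G5 -> T7]; (xi) [K5 -> R9]. Adds P, T7, R9.
Round 2: (ii) [T7 & P -> N]. Adds N.
Round 3: (x) [N & G5 -> C]. Adds C.
Round 4: (viii) [C -> U]. Adds U.
Round 5: (iii) [D3 & U -> W98]. Adds W98.
Closure: {C, D3, E5, F1, G5, H1, K5, N, P, R9, S9, T7, U, W98} — 14 facts.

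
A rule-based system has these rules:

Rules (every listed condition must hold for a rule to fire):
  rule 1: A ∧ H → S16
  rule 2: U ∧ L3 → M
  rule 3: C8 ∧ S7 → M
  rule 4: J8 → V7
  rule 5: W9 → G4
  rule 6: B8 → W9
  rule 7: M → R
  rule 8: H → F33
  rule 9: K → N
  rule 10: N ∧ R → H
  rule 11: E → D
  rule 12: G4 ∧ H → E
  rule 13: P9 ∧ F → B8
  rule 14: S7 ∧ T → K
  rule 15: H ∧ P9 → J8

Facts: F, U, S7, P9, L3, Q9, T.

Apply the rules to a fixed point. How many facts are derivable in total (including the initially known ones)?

Round 1: rule 2 [U ∧ L3 → M]; rule 13 [P9 ∧ F → B8]; rule 14 [S7 ∧ T → K]. New: M, B8, K.
Round 2: rule 6 [B8 → W9]; rule 7 [M → R]; rule 9 [K → N]. New: W9, R, N.
Round 3: rule 5 [W9 → G4]; rule 10 [N ∧ R → H]. New: G4, H.
Round 4: rule 8 [H → F33]; rule 12 [G4 ∧ H → E]; rule 15 [H ∧ P9 → J8]. New: F33, E, J8.
Round 5: rule 4 [J8 → V7]; rule 11 [E → D]. New: V7, D.
Closure: {B8, D, E, F, F33, G4, H, J8, K, L3, M, N, P9, Q9, R, S7, T, U, V7, W9} — 20 facts.

20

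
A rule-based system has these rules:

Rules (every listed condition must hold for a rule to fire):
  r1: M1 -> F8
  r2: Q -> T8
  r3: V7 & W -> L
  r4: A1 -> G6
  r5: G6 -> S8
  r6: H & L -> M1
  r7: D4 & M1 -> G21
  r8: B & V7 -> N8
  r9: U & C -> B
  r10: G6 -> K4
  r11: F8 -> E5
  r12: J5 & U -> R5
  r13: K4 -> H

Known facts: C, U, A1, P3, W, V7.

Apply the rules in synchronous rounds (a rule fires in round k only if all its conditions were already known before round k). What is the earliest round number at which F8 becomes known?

5

Round 1: r3 [V7 & W -> L]; r4 [A1 -> G6]; r9 [U & C -> B]. New: L, G6, B.
Round 2: r5 [G6 -> S8]; r8 [B & V7 -> N8]; r10 [G6 -> K4]. New: S8, N8, K4.
Round 3: r13 [K4 -> H]. New: H.
Round 4: r6 [H & L -> M1]. New: M1.
Round 5: r1 [M1 -> F8]. New: F8.
F8 first appears in round 5.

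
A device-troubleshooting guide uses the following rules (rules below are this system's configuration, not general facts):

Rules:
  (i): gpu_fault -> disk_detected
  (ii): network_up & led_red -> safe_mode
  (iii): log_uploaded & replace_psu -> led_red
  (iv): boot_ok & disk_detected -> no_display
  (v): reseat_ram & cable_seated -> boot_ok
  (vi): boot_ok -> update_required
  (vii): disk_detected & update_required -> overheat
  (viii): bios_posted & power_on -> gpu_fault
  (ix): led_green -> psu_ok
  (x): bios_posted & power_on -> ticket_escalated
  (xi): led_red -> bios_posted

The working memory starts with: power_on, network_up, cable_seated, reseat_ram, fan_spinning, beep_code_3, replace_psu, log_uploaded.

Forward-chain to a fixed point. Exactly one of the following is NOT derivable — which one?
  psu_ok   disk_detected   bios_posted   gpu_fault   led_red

Round 1 — (iii), (v), derive led_red, boot_ok.
Round 2 — (ii), (vi), (xi), derive safe_mode, update_required, bios_posted.
Round 3 — (viii), (x), derive gpu_fault, ticket_escalated.
Round 4 — (i), derive disk_detected.
Round 5 — (iv), (vii), derive no_display, overheat.
Derived: gpu_fault (round 3), disk_detected (round 4), bios_posted (round 2), led_red (round 1). psu_ok never appears in any round.

psu_ok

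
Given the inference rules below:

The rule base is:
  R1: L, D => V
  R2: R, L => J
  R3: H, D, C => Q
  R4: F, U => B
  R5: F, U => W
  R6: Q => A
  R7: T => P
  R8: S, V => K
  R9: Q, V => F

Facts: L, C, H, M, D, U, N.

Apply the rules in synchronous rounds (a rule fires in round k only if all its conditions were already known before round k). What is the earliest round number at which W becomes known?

Round 1 fires R1, R3, giving V, Q.
Round 2 fires R6, R9, giving A, F.
Round 3 fires R4, R5, giving B, W.
W first appears in round 3.

3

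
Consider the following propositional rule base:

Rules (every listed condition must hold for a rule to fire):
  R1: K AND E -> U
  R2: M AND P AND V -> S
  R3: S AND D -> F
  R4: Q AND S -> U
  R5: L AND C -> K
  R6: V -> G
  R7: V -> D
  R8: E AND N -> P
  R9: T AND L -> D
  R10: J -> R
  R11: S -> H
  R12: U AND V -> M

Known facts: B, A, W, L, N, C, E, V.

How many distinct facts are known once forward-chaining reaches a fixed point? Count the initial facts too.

17

[1] R5 [L AND C -> K]; R6 [V -> G]; R7 [V -> D]; R8 [E AND N -> P]. ⇒ new: K, G, D, P.
[2] R1 [K AND E -> U]. ⇒ new: U.
[3] R12 [U AND V -> M]. ⇒ new: M.
[4] R2 [M AND P AND V -> S]. ⇒ new: S.
[5] R3 [S AND D -> F]; R11 [S -> H]. ⇒ new: F, H.
Closure: {A, B, C, D, E, F, G, H, K, L, M, N, P, S, U, V, W} — 17 facts.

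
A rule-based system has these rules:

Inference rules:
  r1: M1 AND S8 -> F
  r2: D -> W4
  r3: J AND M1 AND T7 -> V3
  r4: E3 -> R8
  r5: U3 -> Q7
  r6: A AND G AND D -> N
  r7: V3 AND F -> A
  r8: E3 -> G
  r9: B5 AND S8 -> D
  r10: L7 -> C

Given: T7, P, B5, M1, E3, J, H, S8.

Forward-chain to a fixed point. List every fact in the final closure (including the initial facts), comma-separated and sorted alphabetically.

A, B5, D, E3, F, G, H, J, M1, N, P, R8, S8, T7, V3, W4

Round 1 — r1, r3, r4, r8, r9, derive F, V3, R8, G, D.
Round 2 — r2, r7, derive W4, A.
Round 3 — r6, derive N.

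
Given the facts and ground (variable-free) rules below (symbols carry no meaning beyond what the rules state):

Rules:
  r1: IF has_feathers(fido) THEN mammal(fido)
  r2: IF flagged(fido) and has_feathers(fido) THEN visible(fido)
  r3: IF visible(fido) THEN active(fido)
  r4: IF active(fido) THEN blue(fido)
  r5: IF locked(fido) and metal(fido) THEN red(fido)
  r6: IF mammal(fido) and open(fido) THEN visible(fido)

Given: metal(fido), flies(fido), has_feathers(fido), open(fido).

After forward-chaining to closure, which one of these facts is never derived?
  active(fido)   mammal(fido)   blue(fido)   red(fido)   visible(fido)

red(fido)

Round 1 — r1, derive mammal(fido).
Round 2 — r6, derive visible(fido).
Round 3 — r3, derive active(fido).
Round 4 — r4, derive blue(fido).
Derived: mammal(fido) (round 1), visible(fido) (round 2), blue(fido) (round 4), active(fido) (round 3). red(fido) never appears in any round.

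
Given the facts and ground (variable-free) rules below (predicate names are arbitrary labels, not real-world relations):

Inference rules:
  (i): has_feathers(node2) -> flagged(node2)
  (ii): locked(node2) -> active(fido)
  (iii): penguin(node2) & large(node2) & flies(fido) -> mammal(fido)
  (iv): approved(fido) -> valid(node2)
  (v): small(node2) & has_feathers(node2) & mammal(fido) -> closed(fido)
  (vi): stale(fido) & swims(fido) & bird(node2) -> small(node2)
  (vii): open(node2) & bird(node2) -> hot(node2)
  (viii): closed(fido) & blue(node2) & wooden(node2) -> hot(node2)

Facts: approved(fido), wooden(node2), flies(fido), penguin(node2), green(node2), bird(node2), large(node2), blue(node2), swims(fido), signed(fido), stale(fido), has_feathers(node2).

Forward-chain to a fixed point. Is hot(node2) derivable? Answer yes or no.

[1] (i) [has_feathers(node2) -> flagged(node2)]; (iii) [penguin(node2) & large(node2) & flies(fido) -> mammal(fido)]; (iv) [approved(fido) -> valid(node2)]; (vi) [stale(fido) & swims(fido) & bird(node2) -> small(node2)]. ⇒ new: flagged(node2), mammal(fido), valid(node2), small(node2).
[2] (v) [small(node2) & has_feathers(node2) & mammal(fido) -> closed(fido)]. ⇒ new: closed(fido).
[3] (viii) [closed(fido) & blue(node2) & wooden(node2) -> hot(node2)]. ⇒ new: hot(node2).
hot(node2) appears in round 3, so it is derivable.

yes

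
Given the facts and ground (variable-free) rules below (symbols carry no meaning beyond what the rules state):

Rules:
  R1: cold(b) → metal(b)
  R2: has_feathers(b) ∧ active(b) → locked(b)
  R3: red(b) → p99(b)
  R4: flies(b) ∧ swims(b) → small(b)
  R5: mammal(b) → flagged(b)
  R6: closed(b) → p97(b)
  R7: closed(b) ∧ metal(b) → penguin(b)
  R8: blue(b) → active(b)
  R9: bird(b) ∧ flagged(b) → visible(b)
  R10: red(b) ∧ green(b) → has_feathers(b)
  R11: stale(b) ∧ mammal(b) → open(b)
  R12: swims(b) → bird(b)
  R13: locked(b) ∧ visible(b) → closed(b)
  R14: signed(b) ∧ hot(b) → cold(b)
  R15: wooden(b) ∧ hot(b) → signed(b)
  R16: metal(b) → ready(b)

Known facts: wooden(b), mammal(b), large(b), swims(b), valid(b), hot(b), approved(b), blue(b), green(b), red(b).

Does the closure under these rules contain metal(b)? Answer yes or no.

Round 1: R3 [red(b) → p99(b)]; R5 [mammal(b) → flagged(b)]; R8 [blue(b) → active(b)]; R10 [red(b) ∧ green(b) → has_feathers(b)]; R12 [swims(b) → bird(b)]; R15 [wooden(b) ∧ hot(b) → signed(b)]. Adds p99(b), flagged(b), active(b), has_feathers(b), bird(b), signed(b).
Round 2: R2 [has_feathers(b) ∧ active(b) → locked(b)]; R9 [bird(b) ∧ flagged(b) → visible(b)]; R14 [signed(b) ∧ hot(b) → cold(b)]. Adds locked(b), visible(b), cold(b).
Round 3: R1 [cold(b) → metal(b)]; R13 [locked(b) ∧ visible(b) → closed(b)]. Adds metal(b), closed(b).
Round 4: R6 [closed(b) → p97(b)]; R7 [closed(b) ∧ metal(b) → penguin(b)]; R16 [metal(b) → ready(b)]. Adds p97(b), penguin(b), ready(b).
metal(b) appears in round 3, so it is derivable.

yes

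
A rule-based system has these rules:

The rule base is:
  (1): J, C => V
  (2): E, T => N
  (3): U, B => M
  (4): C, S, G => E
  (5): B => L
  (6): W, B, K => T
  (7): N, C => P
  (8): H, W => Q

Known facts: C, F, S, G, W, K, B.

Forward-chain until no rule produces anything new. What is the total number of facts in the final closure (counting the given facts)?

Round 1 fires (4), (5), (6), giving E, L, T.
Round 2 fires (2), giving N.
Round 3 fires (7), giving P.
Closure: {B, C, E, F, G, K, L, N, P, S, T, W} — 12 facts.

12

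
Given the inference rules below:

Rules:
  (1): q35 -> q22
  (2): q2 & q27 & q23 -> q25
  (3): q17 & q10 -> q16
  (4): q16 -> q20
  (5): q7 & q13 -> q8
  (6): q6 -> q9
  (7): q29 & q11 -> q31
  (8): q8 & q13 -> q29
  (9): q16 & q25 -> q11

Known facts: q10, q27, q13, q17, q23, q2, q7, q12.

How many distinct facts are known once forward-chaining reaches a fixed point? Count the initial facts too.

15

Round 1 fires (2), (3), (5), giving q25, q16, q8.
Round 2 fires (4), (8), (9), giving q20, q29, q11.
Round 3 fires (7), giving q31.
Closure: {q10, q11, q12, q13, q16, q17, q2, q20, q23, q25, q27, q29, q31, q7, q8} — 15 facts.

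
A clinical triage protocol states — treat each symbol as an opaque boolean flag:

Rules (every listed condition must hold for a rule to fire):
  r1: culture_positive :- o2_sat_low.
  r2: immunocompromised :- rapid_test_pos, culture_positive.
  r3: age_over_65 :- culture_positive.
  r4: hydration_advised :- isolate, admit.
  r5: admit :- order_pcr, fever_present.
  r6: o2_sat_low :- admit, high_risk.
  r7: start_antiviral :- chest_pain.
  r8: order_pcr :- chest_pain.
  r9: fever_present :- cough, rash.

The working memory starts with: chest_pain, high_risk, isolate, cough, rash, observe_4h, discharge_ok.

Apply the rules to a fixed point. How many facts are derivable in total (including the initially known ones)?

[1] r7 [start_antiviral :- chest_pain.]; r8 [order_pcr :- chest_pain.]; r9 [fever_present :- cough, rash.]. ⇒ new: start_antiviral, order_pcr, fever_present.
[2] r5 [admit :- order_pcr, fever_present.]. ⇒ new: admit.
[3] r4 [hydration_advised :- isolate, admit.]; r6 [o2_sat_low :- admit, high_risk.]. ⇒ new: hydration_advised, o2_sat_low.
[4] r1 [culture_positive :- o2_sat_low.]. ⇒ new: culture_positive.
[5] r3 [age_over_65 :- culture_positive.]. ⇒ new: age_over_65.
Closure: {admit, age_over_65, chest_pain, cough, culture_positive, discharge_ok, fever_present, high_risk, hydration_advised, isolate, o2_sat_low, observe_4h, order_pcr, rash, start_antiviral} — 15 facts.

15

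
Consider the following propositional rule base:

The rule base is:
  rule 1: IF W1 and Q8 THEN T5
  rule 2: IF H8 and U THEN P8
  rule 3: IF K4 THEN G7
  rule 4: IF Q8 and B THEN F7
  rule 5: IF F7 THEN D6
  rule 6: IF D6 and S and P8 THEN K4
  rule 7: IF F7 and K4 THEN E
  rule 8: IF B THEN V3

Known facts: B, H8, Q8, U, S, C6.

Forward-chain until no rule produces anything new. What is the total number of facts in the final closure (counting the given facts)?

13

Round 1 — rule 2, rule 4, rule 8, derive P8, F7, V3.
Round 2 — rule 5, derive D6.
Round 3 — rule 6, derive K4.
Round 4 — rule 3, rule 7, derive G7, E.
Closure: {B, C6, D6, E, F7, G7, H8, K4, P8, Q8, S, U, V3} — 13 facts.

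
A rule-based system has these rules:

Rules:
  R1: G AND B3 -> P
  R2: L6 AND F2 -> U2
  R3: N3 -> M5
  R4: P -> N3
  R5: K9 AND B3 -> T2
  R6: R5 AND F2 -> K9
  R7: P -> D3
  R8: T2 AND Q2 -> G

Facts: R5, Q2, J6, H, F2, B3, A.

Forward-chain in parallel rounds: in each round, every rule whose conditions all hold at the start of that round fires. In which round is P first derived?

4

Round 1 fires R6, giving K9.
Round 2 fires R5, giving T2.
Round 3 fires R8, giving G.
Round 4 fires R1, giving P.
P first appears in round 4.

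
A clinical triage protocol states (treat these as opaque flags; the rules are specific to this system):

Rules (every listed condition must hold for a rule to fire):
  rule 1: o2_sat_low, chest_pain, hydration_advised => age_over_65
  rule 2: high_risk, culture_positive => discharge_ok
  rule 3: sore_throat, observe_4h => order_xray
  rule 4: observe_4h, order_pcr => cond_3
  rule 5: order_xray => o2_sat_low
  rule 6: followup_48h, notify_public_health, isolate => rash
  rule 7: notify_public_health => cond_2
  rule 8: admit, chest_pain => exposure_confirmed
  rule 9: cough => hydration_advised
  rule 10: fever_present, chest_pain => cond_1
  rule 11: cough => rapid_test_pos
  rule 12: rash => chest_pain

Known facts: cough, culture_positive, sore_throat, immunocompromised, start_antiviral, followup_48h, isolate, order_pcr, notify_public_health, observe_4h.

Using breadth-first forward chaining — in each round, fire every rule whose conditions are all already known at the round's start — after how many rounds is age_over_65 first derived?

3

[1] rule 3 [sore_throat, observe_4h => order_xray]; rule 4 [observe_4h, order_pcr => cond_3]; rule 6 [followup_48h, notify_public_health, isolate => rash]; rule 7 [notify_public_health => cond_2]; rule 9 [cough => hydration_advised]; rule 11 [cough => rapid_test_pos]. ⇒ new: order_xray, cond_3, rash, cond_2, hydration_advised, rapid_test_pos.
[2] rule 5 [order_xray => o2_sat_low]; rule 12 [rash => chest_pain]. ⇒ new: o2_sat_low, chest_pain.
[3] rule 1 [o2_sat_low, chest_pain, hydration_advised => age_over_65]. ⇒ new: age_over_65.
age_over_65 first appears in round 3.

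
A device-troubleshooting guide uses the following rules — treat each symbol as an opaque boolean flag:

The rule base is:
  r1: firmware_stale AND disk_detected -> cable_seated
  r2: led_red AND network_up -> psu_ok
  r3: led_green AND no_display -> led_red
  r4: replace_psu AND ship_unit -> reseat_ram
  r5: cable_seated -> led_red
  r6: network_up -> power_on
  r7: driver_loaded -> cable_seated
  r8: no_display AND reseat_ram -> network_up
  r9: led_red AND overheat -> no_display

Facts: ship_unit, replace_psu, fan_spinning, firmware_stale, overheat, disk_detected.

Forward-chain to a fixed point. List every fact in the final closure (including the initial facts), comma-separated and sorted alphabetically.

Round 1 — r1, r4, derive cable_seated, reseat_ram.
Round 2 — r5, derive led_red.
Round 3 — r9, derive no_display.
Round 4 — r8, derive network_up.
Round 5 — r2, r6, derive psu_ok, power_on.

cable_seated, disk_detected, fan_spinning, firmware_stale, led_red, network_up, no_display, overheat, power_on, psu_ok, replace_psu, reseat_ram, ship_unit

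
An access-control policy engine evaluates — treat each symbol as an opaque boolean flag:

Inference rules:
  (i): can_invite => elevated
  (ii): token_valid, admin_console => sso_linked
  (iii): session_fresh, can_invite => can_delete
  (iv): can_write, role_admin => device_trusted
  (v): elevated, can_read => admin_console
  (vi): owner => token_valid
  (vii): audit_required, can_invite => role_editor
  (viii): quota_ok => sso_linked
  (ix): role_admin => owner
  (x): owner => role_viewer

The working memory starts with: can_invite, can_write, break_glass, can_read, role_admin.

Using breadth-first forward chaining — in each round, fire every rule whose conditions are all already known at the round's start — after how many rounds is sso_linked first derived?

3

[1] (i) [can_invite => elevated]; (iv) [can_write, role_admin => device_trusted]; (ix) [role_admin => owner]. ⇒ new: elevated, device_trusted, owner.
[2] (v) [elevated, can_read => admin_console]; (vi) [owner => token_valid]; (x) [owner => role_viewer]. ⇒ new: admin_console, token_valid, role_viewer.
[3] (ii) [token_valid, admin_console => sso_linked]. ⇒ new: sso_linked.
sso_linked first appears in round 3.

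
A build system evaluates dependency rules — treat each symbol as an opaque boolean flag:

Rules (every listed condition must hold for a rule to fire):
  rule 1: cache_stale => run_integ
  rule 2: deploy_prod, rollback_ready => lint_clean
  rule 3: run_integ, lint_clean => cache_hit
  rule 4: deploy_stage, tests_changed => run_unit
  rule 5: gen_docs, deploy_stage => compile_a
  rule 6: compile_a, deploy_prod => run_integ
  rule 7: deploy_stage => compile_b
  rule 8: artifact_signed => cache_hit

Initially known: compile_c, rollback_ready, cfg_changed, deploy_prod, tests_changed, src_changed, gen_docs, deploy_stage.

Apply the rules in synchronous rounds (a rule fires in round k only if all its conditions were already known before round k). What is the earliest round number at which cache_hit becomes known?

Round 1: rule 2 [deploy_prod, rollback_ready => lint_clean]; rule 4 [deploy_stage, tests_changed => run_unit]; rule 5 [gen_docs, deploy_stage => compile_a]; rule 7 [deploy_stage => compile_b]. New: lint_clean, run_unit, compile_a, compile_b.
Round 2: rule 6 [compile_a, deploy_prod => run_integ]. New: run_integ.
Round 3: rule 3 [run_integ, lint_clean => cache_hit]. New: cache_hit.
cache_hit first appears in round 3.

3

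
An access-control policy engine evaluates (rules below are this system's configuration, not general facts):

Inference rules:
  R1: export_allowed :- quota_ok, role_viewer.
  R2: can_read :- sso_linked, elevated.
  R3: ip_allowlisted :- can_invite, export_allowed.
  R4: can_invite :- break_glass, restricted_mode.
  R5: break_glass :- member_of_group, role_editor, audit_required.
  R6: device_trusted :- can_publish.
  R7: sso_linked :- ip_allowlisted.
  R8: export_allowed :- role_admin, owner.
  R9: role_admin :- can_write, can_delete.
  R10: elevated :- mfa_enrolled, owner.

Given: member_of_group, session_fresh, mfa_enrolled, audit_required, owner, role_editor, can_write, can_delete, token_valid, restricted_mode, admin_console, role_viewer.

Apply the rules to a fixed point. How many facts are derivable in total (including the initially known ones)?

20

Round 1 fires R5, R9, R10, giving break_glass, role_admin, elevated.
Round 2 fires R4, R8, giving can_invite, export_allowed.
Round 3 fires R3, giving ip_allowlisted.
Round 4 fires R7, giving sso_linked.
Round 5 fires R2, giving can_read.
Closure: {admin_console, audit_required, break_glass, can_delete, can_invite, can_read, can_write, elevated, export_allowed, ip_allowlisted, member_of_group, mfa_enrolled, owner, restricted_mode, role_admin, role_editor, role_viewer, session_fresh, sso_linked, token_valid} — 20 facts.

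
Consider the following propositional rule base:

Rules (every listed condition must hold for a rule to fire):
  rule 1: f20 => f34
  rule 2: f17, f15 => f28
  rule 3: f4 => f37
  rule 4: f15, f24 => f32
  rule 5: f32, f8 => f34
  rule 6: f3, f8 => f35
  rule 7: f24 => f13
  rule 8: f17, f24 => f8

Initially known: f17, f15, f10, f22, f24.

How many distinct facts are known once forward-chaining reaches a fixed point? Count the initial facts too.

10

Round 1 — rule 2, rule 4, rule 7, rule 8, derive f28, f32, f13, f8.
Round 2 — rule 5, derive f34.
Closure: {f10, f13, f15, f17, f22, f24, f28, f32, f34, f8} — 10 facts.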